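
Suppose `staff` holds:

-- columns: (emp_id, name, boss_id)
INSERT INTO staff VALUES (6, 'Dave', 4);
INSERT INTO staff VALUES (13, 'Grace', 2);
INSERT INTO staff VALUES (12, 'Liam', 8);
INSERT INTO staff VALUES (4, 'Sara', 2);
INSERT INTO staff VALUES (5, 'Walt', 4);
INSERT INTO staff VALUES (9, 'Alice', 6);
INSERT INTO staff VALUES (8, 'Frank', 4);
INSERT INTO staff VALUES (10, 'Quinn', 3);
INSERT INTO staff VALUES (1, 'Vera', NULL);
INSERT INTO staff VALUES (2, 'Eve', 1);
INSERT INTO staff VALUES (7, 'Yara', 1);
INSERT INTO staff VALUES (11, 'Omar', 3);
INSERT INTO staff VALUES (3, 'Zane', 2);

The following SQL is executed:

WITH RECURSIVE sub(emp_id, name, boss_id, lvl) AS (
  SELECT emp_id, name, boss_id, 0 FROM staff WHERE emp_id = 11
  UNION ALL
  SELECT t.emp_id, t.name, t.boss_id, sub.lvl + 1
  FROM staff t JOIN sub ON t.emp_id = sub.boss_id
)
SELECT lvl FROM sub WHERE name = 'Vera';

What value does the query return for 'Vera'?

3

Base: emp_id=11 (Omar), boss_id=3, lvl 0.
Iteration 1: join on emp_id=3 -> Zane (id 3, boss_id=2, lvl 1).
Iteration 2: join on emp_id=2 -> Eve (id 2, boss_id=1, lvl 2).
Iteration 3: join on emp_id=1 -> Vera (id 1, boss_id=NULL, lvl 3).
Iteration 4: boss_id is NULL; no match; recursion stops.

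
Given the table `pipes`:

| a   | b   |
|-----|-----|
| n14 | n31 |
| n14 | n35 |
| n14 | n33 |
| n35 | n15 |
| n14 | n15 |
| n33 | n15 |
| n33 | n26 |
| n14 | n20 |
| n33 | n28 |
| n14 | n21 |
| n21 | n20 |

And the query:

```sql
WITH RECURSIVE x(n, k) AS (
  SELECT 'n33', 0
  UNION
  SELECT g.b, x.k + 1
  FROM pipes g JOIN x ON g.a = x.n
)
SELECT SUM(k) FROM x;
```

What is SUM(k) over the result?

3

Base: (n33, k=0).
Iteration 1: edges from {n33} -> (n15, k=1), (n26, k=1), (n28, k=1).
Iteration 2: no outgoing edges from {n15,n26,n28}; recursion stops.
SUM(k) = 0 + 1 + 1 + 1 = 3.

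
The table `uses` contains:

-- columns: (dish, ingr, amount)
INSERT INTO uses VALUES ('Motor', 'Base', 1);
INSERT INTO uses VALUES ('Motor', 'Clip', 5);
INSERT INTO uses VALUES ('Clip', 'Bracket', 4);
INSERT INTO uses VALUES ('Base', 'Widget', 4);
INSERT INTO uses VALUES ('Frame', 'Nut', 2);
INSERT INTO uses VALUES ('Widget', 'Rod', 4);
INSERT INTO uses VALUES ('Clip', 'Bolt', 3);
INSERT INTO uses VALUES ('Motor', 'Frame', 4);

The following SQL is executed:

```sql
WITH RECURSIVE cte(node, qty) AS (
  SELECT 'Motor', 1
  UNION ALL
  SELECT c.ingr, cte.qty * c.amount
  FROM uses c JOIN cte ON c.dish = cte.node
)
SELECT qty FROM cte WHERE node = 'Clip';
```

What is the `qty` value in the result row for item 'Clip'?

Base: (Motor, qty=1).
Iteration 1: components of {Motor} -> Base = 1*1 = 1, Clip = 1*5 = 5, Frame = 1*4 = 4.
Iteration 2: components of {Base,Clip,Frame} -> Bolt = 5*3 = 15, Bracket = 5*4 = 20, Nut = 4*2 = 8, Widget = 1*4 = 4.
Iteration 3: components of {Bolt,Bracket,Nut,Widget} -> Rod = 4*4 = 16.
Iteration 4: no further components; recursion stops.

5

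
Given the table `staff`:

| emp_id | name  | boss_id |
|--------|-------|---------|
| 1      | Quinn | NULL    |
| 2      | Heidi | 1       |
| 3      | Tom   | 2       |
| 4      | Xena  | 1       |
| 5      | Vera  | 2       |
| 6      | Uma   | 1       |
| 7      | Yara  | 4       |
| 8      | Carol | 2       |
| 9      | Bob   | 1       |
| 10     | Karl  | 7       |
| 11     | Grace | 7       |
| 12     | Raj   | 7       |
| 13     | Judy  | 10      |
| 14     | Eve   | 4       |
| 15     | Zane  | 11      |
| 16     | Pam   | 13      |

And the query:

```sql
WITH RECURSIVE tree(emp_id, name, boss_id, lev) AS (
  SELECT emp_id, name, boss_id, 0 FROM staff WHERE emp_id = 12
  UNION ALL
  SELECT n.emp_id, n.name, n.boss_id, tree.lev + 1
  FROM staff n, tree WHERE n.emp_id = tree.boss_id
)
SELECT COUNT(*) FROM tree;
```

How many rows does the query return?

4

Base: emp_id=12 (Raj), boss_id=7, lev 0.
Iteration 1: join on emp_id=7 -> Yara (id 7, boss_id=4, lev 1).
Iteration 2: join on emp_id=4 -> Xena (id 4, boss_id=1, lev 2).
Iteration 3: join on emp_id=1 -> Quinn (id 1, boss_id=NULL, lev 3).
Iteration 4: boss_id is NULL; no match; recursion stops.
Total rows emitted: 4.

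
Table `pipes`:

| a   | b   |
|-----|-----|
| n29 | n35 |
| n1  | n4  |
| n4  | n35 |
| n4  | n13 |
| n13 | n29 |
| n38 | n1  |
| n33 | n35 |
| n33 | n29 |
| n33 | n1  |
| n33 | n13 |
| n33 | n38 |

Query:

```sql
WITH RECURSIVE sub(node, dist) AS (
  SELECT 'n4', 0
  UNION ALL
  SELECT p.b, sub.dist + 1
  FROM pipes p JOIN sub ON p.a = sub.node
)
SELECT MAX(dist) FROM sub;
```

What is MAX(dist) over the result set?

Base: (n4, dist=0).
Iteration 1: edges from {n4} -> (n13, dist=1), (n35, dist=1).
Iteration 2: edges from {n13,n35} -> (n29, dist=2).
Iteration 3: edges from {n29} -> (n35, dist=3).
Iteration 4: no outgoing edges from {n35}; recursion stops.
dist values: 0, 1, 1, 2, 3; the maximum is 3.

3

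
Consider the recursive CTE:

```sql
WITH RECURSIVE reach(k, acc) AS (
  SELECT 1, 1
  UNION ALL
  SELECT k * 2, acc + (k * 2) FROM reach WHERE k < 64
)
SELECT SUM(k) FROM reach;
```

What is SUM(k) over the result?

Base: k=1, acc=1.
Iteration 1: 1 < 64 holds -> k = 1 * 2 = 2, acc = 1 + 2 = 3.
Iteration 2: 2 < 64 holds -> k = 2 * 2 = 4, acc = 3 + 4 = 7.
Iteration 3: 4 < 64 holds -> k = 4 * 2 = 8, acc = 7 + 8 = 15.
Iteration 4: 8 < 64 holds -> k = 8 * 2 = 16, acc = 15 + 16 = 31.
Iteration 5: 16 < 64 holds -> k = 16 * 2 = 32, acc = 31 + 32 = 63.
Iteration 6: 32 < 64 holds -> k = 32 * 2 = 64, acc = 63 + 64 = 127.
Iteration 7: 64 < 64 fails; recursion stops.
SUM(k) = 1 + 2 + 4 + 8 + 16 + 32 + 64 = 127.

127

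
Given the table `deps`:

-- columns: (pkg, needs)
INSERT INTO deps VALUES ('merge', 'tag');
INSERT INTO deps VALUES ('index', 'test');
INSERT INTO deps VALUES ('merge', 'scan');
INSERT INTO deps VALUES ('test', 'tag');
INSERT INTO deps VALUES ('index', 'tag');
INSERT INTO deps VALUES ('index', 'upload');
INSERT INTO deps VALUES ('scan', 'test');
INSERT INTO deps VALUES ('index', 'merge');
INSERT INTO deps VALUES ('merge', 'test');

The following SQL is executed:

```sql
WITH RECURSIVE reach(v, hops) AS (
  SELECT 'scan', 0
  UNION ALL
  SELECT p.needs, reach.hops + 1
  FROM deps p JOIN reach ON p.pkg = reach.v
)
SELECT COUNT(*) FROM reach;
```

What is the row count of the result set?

Base: (scan, hops=0).
Iteration 1: edges from {scan} -> (test, hops=1).
Iteration 2: edges from {test} -> (tag, hops=2).
Iteration 3: no outgoing edges from {tag}; recursion stops.
Total rows emitted: 3.

3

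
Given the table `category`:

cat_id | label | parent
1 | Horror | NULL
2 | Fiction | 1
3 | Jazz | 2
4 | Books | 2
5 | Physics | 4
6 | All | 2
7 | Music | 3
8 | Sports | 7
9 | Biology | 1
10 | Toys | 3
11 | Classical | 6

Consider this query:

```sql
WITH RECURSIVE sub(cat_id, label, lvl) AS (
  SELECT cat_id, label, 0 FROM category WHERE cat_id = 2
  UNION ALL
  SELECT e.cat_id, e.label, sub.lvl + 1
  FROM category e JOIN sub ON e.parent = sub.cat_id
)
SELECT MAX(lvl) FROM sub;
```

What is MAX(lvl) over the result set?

3

Base: cat_id=2 (Fiction) at lvl 0.
Iteration 1: rows with parent in {2} -> Jazz (id 3, lvl 1), Books (id 4, lvl 1), All (id 6, lvl 1).
Iteration 2: rows with parent in {3,4,6} -> Physics (id 5, lvl 2), Music (id 7, lvl 2), Toys (id 10, lvl 2), Classical (id 11, lvl 2).
Iteration 3: rows with parent in {5,7,10,11} -> Sports (id 8, lvl 3).
Iteration 4: no rows with parent in {8}; recursion stops.
lvl values: 0, 1, 1, 1, 2, 2, 2, 2, 3; the maximum is 3.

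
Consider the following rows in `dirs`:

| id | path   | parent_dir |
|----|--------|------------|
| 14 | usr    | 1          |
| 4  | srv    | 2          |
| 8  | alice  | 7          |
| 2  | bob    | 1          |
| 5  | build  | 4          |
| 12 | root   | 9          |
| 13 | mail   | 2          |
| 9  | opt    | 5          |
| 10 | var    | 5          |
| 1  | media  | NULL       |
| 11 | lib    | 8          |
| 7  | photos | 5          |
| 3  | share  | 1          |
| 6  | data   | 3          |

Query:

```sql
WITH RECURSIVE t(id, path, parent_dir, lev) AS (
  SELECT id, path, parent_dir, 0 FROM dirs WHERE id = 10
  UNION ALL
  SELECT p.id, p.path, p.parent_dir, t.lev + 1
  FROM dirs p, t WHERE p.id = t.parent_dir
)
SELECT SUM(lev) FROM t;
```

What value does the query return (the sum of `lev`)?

Base: id=10 (var), parent_dir=5, lev 0.
Iteration 1: join on id=5 -> build (id 5, parent_dir=4, lev 1).
Iteration 2: join on id=4 -> srv (id 4, parent_dir=2, lev 2).
Iteration 3: join on id=2 -> bob (id 2, parent_dir=1, lev 3).
Iteration 4: join on id=1 -> media (id 1, parent_dir=NULL, lev 4).
Iteration 5: parent_dir is NULL; no match; recursion stops.
SUM(lev) = 0 + 1 + 2 + 3 + 4 = 10.

10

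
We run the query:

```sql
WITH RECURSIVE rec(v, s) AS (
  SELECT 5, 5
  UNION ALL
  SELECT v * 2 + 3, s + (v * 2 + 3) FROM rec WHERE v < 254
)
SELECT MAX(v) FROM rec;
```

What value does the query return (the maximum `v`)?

Base: v=5, s=5.
Iteration 1: 5 < 254 holds -> v = 5 * 2 + 3 = 13, s = 5 + 13 = 18.
Iteration 2: 13 < 254 holds -> v = 13 * 2 + 3 = 29, s = 18 + 29 = 47.
Iteration 3: 29 < 254 holds -> v = 29 * 2 + 3 = 61, s = 47 + 61 = 108.
Iteration 4: 61 < 254 holds -> v = 61 * 2 + 3 = 125, s = 108 + 125 = 233.
Iteration 5: 125 < 254 holds -> v = 125 * 2 + 3 = 253, s = 233 + 253 = 486.
Iteration 6: 253 < 254 holds -> v = 253 * 2 + 3 = 509, s = 486 + 509 = 995.
Iteration 7: 509 < 254 fails; recursion stops.
v values: 5, 13, 29, 61, 125, 253, 509; the maximum is 509.

509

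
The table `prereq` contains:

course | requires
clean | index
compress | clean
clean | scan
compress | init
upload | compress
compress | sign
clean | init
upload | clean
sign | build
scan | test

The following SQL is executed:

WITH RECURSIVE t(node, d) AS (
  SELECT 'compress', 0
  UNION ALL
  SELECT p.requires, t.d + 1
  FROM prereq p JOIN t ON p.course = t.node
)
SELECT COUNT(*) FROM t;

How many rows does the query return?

Base: (compress, d=0).
Iteration 1: edges from {compress} -> (clean, d=1), (init, d=1), (sign, d=1).
Iteration 2: edges from {clean,init,sign} -> (build, d=2), (index, d=2), (init, d=2), (scan, d=2).
Iteration 3: edges from {build,index,init,scan} -> (test, d=3).
Iteration 4: no outgoing edges from {test}; recursion stops.
Total rows emitted: 9.

9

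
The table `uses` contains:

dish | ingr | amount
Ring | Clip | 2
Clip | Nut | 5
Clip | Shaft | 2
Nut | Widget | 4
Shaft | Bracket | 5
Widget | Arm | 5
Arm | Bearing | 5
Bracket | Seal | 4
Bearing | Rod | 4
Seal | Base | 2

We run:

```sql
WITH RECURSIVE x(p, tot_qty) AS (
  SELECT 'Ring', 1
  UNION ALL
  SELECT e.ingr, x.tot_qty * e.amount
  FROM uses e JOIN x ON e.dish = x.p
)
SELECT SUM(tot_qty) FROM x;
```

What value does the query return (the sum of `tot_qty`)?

Base: (Ring, tot_qty=1).
Iteration 1: components of {Ring} -> Clip = 1*2 = 2.
Iteration 2: components of {Clip} -> Nut = 2*5 = 10, Shaft = 2*2 = 4.
Iteration 3: components of {Nut,Shaft} -> Bracket = 4*5 = 20, Widget = 10*4 = 40.
Iteration 4: components of {Bracket,Widget} -> Arm = 40*5 = 200, Seal = 20*4 = 80.
Iteration 5: components of {Arm,Seal} -> Base = 80*2 = 160, Bearing = 200*5 = 1000.
Iteration 6: components of {Base,Bearing} -> Rod = 1000*4 = 4000.
Iteration 7: no further components; recursion stops.
SUM(tot_qty) = 1 + 2 + 10 + 4 + 40 + 20 + 200 + 80 + 1000 + 160 + 4000 = 5517.

5517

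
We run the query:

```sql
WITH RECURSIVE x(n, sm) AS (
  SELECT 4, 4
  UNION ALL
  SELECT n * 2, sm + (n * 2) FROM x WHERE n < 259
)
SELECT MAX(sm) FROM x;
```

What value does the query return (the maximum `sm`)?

Base: n=4, sm=4.
Iteration 1: 4 < 259 holds -> n = 4 * 2 = 8, sm = 4 + 8 = 12.
Iteration 2: 8 < 259 holds -> n = 8 * 2 = 16, sm = 12 + 16 = 28.
Iteration 3: 16 < 259 holds -> n = 16 * 2 = 32, sm = 28 + 32 = 60.
Iteration 4: 32 < 259 holds -> n = 32 * 2 = 64, sm = 60 + 64 = 124.
Iteration 5: 64 < 259 holds -> n = 64 * 2 = 128, sm = 124 + 128 = 252.
Iteration 6: 128 < 259 holds -> n = 128 * 2 = 256, sm = 252 + 256 = 508.
Iteration 7: 256 < 259 holds -> n = 256 * 2 = 512, sm = 508 + 512 = 1020.
Iteration 8: 512 < 259 fails; recursion stops.
sm values: 4, 12, 28, 60, 124, 252, 508, 1020; the maximum is 1020.

1020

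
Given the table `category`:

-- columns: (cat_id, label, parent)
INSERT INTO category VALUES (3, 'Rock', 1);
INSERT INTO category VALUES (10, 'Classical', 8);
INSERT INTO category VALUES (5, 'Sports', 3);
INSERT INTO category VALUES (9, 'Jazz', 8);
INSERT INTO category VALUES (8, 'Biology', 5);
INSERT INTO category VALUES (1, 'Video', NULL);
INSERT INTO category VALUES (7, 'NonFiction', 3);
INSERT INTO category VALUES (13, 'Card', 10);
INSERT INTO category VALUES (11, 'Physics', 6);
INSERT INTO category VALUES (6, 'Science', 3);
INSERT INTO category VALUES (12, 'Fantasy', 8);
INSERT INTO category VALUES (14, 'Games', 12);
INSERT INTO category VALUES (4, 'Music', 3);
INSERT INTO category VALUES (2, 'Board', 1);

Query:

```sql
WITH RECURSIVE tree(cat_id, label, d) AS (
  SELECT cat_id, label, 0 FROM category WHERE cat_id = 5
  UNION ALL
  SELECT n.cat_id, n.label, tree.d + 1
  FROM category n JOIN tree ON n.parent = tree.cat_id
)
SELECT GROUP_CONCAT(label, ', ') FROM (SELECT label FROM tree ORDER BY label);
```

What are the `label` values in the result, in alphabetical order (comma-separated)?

Base: cat_id=5 (Sports) at d 0.
Iteration 1: rows with parent in {5} -> Biology (id 8, d 1).
Iteration 2: rows with parent in {8} -> Jazz (id 9, d 2), Classical (id 10, d 2), Fantasy (id 12, d 2).
Iteration 3: rows with parent in {9,10,12} -> Card (id 13, d 3), Games (id 14, d 3).
Iteration 4: no rows with parent in {13,14}; recursion stops.

Biology, Card, Classical, Fantasy, Games, Jazz, Sports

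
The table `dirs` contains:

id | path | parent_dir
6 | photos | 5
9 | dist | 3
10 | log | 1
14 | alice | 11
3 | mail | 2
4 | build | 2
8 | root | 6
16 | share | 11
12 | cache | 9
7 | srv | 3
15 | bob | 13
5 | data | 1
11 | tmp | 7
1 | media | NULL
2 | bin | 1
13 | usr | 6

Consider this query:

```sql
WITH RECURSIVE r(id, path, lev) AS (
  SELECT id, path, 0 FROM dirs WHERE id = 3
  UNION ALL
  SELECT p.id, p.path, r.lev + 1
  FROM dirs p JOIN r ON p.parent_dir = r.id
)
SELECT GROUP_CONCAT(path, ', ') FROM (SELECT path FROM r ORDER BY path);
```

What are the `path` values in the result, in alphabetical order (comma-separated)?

Base: id=3 (mail) at lev 0.
Iteration 1: rows with parent_dir in {3} -> srv (id 7, lev 1), dist (id 9, lev 1).
Iteration 2: rows with parent_dir in {7,9} -> tmp (id 11, lev 2), cache (id 12, lev 2).
Iteration 3: rows with parent_dir in {11,12} -> alice (id 14, lev 3), share (id 16, lev 3).
Iteration 4: no rows with parent_dir in {14,16}; recursion stops.

alice, cache, dist, mail, share, srv, tmp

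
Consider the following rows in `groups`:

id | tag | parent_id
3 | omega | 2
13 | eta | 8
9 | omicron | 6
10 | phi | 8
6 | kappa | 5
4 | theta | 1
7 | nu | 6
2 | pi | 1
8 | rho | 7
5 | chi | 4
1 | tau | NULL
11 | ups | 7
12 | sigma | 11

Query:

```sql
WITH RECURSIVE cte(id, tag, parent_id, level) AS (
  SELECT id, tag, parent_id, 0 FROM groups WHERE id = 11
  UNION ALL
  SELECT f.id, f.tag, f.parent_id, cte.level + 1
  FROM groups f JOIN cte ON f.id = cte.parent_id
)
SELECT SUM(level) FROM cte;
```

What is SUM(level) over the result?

Base: id=11 (ups), parent_id=7, level 0.
Iteration 1: join on id=7 -> nu (id 7, parent_id=6, level 1).
Iteration 2: join on id=6 -> kappa (id 6, parent_id=5, level 2).
Iteration 3: join on id=5 -> chi (id 5, parent_id=4, level 3).
Iteration 4: join on id=4 -> theta (id 4, parent_id=1, level 4).
Iteration 5: join on id=1 -> tau (id 1, parent_id=NULL, level 5).
Iteration 6: parent_id is NULL; no match; recursion stops.
SUM(level) = 0 + 1 + 2 + 3 + 4 + 5 = 15.

15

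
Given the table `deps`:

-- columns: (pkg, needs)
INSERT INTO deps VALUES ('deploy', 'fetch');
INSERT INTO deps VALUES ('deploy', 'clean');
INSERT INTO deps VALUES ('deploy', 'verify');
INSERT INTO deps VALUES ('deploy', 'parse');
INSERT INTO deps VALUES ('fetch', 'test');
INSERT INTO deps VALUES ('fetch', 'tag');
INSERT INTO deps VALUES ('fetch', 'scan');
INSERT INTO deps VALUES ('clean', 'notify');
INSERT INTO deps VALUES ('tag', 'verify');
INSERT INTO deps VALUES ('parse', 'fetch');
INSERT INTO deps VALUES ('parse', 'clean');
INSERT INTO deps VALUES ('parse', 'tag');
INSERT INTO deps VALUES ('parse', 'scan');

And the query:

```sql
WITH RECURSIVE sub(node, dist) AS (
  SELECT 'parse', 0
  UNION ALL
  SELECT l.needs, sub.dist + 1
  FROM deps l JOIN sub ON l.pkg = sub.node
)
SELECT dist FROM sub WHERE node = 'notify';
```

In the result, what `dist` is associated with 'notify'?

Base: (parse, dist=0).
Iteration 1: edges from {parse} -> (clean, dist=1), (fetch, dist=1), (scan, dist=1), (tag, dist=1).
Iteration 2: edges from {clean,fetch,scan,tag} -> (notify, dist=2), (scan, dist=2), (tag, dist=2), (test, dist=2), (verify, dist=2).
Iteration 3: edges from {notify,scan,tag,test,verify} -> (verify, dist=3).
Iteration 4: no outgoing edges from {verify}; recursion stops.

2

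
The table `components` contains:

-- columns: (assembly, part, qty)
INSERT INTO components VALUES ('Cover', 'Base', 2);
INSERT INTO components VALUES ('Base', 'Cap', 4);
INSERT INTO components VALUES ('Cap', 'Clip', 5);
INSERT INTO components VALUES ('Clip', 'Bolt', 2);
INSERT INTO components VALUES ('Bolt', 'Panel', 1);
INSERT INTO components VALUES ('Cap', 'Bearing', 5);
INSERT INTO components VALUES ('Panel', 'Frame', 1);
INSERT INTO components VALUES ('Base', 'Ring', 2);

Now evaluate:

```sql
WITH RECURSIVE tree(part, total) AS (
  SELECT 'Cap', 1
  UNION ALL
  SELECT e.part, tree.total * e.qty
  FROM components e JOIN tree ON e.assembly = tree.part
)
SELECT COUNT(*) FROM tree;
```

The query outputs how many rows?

6

Base: (Cap, total=1).
Iteration 1: components of {Cap} -> Bearing = 1*5 = 5, Clip = 1*5 = 5.
Iteration 2: components of {Bearing,Clip} -> Bolt = 5*2 = 10.
Iteration 3: components of {Bolt} -> Panel = 10*1 = 10.
Iteration 4: components of {Panel} -> Frame = 10*1 = 10.
Iteration 5: no further components; recursion stops.
Total rows emitted: 6.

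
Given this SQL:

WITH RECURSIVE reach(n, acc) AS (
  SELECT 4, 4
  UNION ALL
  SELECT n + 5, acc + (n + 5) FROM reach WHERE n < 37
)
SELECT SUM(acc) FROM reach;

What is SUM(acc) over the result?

564

Base: n=4, acc=4.
Iteration 1: 4 < 37 holds -> n = 4 + 5 = 9, acc = 4 + 9 = 13.
Iteration 2: 9 < 37 holds -> n = 9 + 5 = 14, acc = 13 + 14 = 27.
Iteration 3: 14 < 37 holds -> n = 14 + 5 = 19, acc = 27 + 19 = 46.
Iteration 4: 19 < 37 holds -> n = 19 + 5 = 24, acc = 46 + 24 = 70.
Iteration 5: 24 < 37 holds -> n = 24 + 5 = 29, acc = 70 + 29 = 99.
Iteration 6: 29 < 37 holds -> n = 29 + 5 = 34, acc = 99 + 34 = 133.
Iteration 7: 34 < 37 holds -> n = 34 + 5 = 39, acc = 133 + 39 = 172.
Iteration 8: 39 < 37 fails; recursion stops.
SUM(acc) = 4 + 13 + 27 + 46 + 70 + 99 + 133 + 172 = 564.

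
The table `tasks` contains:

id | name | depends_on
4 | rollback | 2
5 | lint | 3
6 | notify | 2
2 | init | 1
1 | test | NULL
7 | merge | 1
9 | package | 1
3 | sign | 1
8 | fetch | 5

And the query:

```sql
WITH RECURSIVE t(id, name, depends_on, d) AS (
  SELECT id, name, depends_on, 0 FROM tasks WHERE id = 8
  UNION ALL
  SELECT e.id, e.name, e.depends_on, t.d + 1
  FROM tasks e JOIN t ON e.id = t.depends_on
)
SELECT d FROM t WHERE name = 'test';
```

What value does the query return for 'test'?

3

Base: id=8 (fetch), depends_on=5, d 0.
Iteration 1: join on id=5 -> lint (id 5, depends_on=3, d 1).
Iteration 2: join on id=3 -> sign (id 3, depends_on=1, d 2).
Iteration 3: join on id=1 -> test (id 1, depends_on=NULL, d 3).
Iteration 4: depends_on is NULL; no match; recursion stops.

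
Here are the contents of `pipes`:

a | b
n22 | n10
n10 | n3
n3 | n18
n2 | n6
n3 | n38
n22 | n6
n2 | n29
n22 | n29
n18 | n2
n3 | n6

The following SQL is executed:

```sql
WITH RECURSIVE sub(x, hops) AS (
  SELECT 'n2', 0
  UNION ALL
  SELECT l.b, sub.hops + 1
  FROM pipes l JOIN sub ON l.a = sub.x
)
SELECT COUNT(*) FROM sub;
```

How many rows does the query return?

Base: (n2, hops=0).
Iteration 1: edges from {n2} -> (n29, hops=1), (n6, hops=1).
Iteration 2: no outgoing edges from {n29,n6}; recursion stops.
Total rows emitted: 3.

3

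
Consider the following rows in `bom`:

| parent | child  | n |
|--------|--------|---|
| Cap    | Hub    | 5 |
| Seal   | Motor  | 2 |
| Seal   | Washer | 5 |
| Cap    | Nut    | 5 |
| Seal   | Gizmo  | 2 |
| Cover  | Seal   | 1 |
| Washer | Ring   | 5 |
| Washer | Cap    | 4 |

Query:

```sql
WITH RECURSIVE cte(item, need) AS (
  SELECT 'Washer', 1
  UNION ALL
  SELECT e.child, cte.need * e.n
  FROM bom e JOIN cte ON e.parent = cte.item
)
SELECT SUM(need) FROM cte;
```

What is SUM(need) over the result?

Base: (Washer, need=1).
Iteration 1: components of {Washer} -> Cap = 1*4 = 4, Ring = 1*5 = 5.
Iteration 2: components of {Cap,Ring} -> Hub = 4*5 = 20, Nut = 4*5 = 20.
Iteration 3: no further components; recursion stops.
SUM(need) = 1 + 5 + 4 + 20 + 20 = 50.

50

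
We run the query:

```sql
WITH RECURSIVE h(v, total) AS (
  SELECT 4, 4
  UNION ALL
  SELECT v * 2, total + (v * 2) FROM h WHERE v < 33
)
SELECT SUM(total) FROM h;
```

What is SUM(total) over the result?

Base: v=4, total=4.
Iteration 1: 4 < 33 holds -> v = 4 * 2 = 8, total = 4 + 8 = 12.
Iteration 2: 8 < 33 holds -> v = 8 * 2 = 16, total = 12 + 16 = 28.
Iteration 3: 16 < 33 holds -> v = 16 * 2 = 32, total = 28 + 32 = 60.
Iteration 4: 32 < 33 holds -> v = 32 * 2 = 64, total = 60 + 64 = 124.
Iteration 5: 64 < 33 fails; recursion stops.
SUM(total) = 4 + 12 + 28 + 60 + 124 = 228.

228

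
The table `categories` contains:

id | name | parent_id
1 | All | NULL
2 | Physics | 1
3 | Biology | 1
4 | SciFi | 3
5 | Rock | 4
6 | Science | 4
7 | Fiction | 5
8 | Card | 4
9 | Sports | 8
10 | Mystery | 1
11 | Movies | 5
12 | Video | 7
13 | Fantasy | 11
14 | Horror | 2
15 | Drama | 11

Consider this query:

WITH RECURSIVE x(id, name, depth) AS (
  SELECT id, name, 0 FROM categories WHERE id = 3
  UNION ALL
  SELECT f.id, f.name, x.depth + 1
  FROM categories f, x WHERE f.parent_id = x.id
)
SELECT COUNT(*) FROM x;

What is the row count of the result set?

11

Base: id=3 (Biology) at depth 0.
Iteration 1: rows with parent_id in {3} -> SciFi (id 4, depth 1).
Iteration 2: rows with parent_id in {4} -> Rock (id 5, depth 2), Science (id 6, depth 2), Card (id 8, depth 2).
Iteration 3: rows with parent_id in {5,6,8} -> Fiction (id 7, depth 3), Sports (id 9, depth 3), Movies (id 11, depth 3).
Iteration 4: rows with parent_id in {7,9,11} -> Video (id 12, depth 4), Fantasy (id 13, depth 4), Drama (id 15, depth 4).
Iteration 5: no rows with parent_id in {12,13,15}; recursion stops.
Total rows emitted: 11.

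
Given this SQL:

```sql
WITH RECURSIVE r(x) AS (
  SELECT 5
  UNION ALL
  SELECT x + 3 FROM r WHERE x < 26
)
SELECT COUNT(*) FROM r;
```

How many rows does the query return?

Base: x=5.
Iteration 1: 5 < 26 holds -> x = 5 + 3 = 8.
Iteration 2: 8 < 26 holds -> x = 8 + 3 = 11.
Iteration 3: 11 < 26 holds -> x = 11 + 3 = 14.
Iteration 4: 14 < 26 holds -> x = 14 + 3 = 17.
Iteration 5: 17 < 26 holds -> x = 17 + 3 = 20.
Iteration 6: 20 < 26 holds -> x = 20 + 3 = 23.
Iteration 7: 23 < 26 holds -> x = 23 + 3 = 26.
Iteration 8: 26 < 26 fails; recursion stops.
Total rows emitted: 8.

8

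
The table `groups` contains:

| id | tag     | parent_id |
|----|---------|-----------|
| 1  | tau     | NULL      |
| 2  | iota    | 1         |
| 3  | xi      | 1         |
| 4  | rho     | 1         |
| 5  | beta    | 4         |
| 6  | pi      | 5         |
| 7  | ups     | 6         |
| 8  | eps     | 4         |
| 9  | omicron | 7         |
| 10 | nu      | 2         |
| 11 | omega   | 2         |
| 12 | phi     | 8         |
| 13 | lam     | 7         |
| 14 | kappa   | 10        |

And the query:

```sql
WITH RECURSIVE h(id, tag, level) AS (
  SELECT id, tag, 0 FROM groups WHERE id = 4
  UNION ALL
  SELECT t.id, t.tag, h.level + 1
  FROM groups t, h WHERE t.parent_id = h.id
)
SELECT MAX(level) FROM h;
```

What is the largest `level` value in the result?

4

Base: id=4 (rho) at level 0.
Iteration 1: rows with parent_id in {4} -> beta (id 5, level 1), eps (id 8, level 1).
Iteration 2: rows with parent_id in {5,8} -> pi (id 6, level 2), phi (id 12, level 2).
Iteration 3: rows with parent_id in {6,12} -> ups (id 7, level 3).
Iteration 4: rows with parent_id in {7} -> omicron (id 9, level 4), lam (id 13, level 4).
Iteration 5: no rows with parent_id in {9,13}; recursion stops.
level values: 0, 1, 1, 2, 2, 3, 4, 4; the maximum is 4.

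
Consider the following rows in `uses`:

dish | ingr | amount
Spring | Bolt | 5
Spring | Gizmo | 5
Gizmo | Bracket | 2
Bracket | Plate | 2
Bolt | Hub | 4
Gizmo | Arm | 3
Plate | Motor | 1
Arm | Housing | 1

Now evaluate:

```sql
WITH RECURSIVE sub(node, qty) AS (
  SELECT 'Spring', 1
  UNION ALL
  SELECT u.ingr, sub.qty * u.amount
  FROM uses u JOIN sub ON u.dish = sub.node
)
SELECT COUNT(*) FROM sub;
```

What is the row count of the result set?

9

Base: (Spring, qty=1).
Iteration 1: components of {Spring} -> Bolt = 1*5 = 5, Gizmo = 1*5 = 5.
Iteration 2: components of {Bolt,Gizmo} -> Arm = 5*3 = 15, Bracket = 5*2 = 10, Hub = 5*4 = 20.
Iteration 3: components of {Arm,Bracket,Hub} -> Housing = 15*1 = 15, Plate = 10*2 = 20.
Iteration 4: components of {Housing,Plate} -> Motor = 20*1 = 20.
Iteration 5: no further components; recursion stops.
Total rows emitted: 9.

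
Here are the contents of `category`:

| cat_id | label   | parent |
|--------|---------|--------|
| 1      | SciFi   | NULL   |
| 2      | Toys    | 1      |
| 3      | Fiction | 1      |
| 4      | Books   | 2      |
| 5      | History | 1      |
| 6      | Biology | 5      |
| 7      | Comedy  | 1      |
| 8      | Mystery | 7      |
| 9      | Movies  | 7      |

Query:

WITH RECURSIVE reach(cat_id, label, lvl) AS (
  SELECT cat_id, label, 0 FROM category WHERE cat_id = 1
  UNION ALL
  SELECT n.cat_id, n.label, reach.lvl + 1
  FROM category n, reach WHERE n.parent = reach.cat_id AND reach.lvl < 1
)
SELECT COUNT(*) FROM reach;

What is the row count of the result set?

Base: cat_id=1 (SciFi) at lvl 0.
Iteration 1: rows with parent in {1} -> Toys (id 2, lvl 1), Fiction (id 3, lvl 1), History (id 5, lvl 1), Comedy (id 7, lvl 1).
Iteration 2: lvl < 1 fails for all current rows; recursion stops.
Total rows emitted: 5.

5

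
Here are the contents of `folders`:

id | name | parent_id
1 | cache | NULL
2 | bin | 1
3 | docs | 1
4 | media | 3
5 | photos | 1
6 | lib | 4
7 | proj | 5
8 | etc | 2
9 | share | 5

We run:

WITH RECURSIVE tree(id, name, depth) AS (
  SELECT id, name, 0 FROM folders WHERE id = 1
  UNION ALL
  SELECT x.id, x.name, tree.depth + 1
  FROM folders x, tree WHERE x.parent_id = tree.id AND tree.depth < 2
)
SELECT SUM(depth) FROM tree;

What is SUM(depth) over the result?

Base: id=1 (cache) at depth 0.
Iteration 1: rows with parent_id in {1} -> bin (id 2, depth 1), docs (id 3, depth 1), photos (id 5, depth 1).
Iteration 2: rows with parent_id in {2,3,5} -> media (id 4, depth 2), proj (id 7, depth 2), etc (id 8, depth 2), share (id 9, depth 2).
Iteration 3: depth < 2 fails for all current rows; recursion stops.
SUM(depth) = 0 + 1 + 1 + 1 + 2 + 2 + 2 + 2 = 11.

11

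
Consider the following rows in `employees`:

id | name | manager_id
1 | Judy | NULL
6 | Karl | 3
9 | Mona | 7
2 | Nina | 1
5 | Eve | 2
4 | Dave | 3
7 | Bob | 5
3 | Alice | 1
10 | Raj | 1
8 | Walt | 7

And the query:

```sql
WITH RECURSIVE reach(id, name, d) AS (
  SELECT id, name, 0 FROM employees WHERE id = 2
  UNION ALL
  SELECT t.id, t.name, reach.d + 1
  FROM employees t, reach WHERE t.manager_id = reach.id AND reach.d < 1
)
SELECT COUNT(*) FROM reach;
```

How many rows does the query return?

2

Base: id=2 (Nina) at d 0.
Iteration 1: rows with manager_id in {2} -> Eve (id 5, d 1).
Iteration 2: d < 1 fails for all current rows; recursion stops.
Total rows emitted: 2.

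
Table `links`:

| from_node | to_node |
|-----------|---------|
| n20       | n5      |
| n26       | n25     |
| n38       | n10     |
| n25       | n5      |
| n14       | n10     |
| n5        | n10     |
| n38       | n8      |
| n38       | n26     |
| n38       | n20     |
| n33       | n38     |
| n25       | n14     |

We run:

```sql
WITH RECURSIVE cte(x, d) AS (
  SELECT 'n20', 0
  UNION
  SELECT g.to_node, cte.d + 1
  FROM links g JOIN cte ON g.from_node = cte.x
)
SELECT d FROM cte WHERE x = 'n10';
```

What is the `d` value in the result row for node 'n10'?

Base: (n20, d=0).
Iteration 1: edges from {n20} -> (n5, d=1).
Iteration 2: edges from {n5} -> (n10, d=2).
Iteration 3: no outgoing edges from {n10}; recursion stops.

2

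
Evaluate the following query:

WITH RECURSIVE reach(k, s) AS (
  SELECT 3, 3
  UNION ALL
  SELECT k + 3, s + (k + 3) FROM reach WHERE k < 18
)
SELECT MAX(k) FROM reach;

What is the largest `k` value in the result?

18

Base: k=3, s=3.
Iteration 1: 3 < 18 holds -> k = 3 + 3 = 6, s = 3 + 6 = 9.
Iteration 2: 6 < 18 holds -> k = 6 + 3 = 9, s = 9 + 9 = 18.
Iteration 3: 9 < 18 holds -> k = 9 + 3 = 12, s = 18 + 12 = 30.
Iteration 4: 12 < 18 holds -> k = 12 + 3 = 15, s = 30 + 15 = 45.
Iteration 5: 15 < 18 holds -> k = 15 + 3 = 18, s = 45 + 18 = 63.
Iteration 6: 18 < 18 fails; recursion stops.
k values: 3, 6, 9, 12, 15, 18; the maximum is 18.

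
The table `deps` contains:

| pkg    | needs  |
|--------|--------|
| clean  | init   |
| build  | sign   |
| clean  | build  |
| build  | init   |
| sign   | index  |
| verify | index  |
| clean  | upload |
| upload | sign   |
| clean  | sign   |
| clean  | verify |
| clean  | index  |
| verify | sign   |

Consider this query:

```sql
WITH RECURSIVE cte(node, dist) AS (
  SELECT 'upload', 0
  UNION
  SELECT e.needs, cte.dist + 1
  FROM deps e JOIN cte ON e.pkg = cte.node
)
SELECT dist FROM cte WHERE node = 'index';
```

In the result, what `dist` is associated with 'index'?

2

Base: (upload, dist=0).
Iteration 1: edges from {upload} -> (sign, dist=1).
Iteration 2: edges from {sign} -> (index, dist=2).
Iteration 3: no outgoing edges from {index}; recursion stops.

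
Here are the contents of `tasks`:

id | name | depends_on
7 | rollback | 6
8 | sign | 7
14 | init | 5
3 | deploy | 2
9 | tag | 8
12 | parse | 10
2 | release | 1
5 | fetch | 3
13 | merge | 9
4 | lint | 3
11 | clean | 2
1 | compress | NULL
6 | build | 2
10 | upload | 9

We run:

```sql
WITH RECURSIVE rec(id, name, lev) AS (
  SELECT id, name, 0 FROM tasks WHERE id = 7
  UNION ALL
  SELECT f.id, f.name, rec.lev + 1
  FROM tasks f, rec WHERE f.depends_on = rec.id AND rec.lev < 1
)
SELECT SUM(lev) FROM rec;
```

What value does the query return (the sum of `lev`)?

Base: id=7 (rollback) at lev 0.
Iteration 1: rows with depends_on in {7} -> sign (id 8, lev 1).
Iteration 2: lev < 1 fails for all current rows; recursion stops.
SUM(lev) = 0 + 1 = 1.

1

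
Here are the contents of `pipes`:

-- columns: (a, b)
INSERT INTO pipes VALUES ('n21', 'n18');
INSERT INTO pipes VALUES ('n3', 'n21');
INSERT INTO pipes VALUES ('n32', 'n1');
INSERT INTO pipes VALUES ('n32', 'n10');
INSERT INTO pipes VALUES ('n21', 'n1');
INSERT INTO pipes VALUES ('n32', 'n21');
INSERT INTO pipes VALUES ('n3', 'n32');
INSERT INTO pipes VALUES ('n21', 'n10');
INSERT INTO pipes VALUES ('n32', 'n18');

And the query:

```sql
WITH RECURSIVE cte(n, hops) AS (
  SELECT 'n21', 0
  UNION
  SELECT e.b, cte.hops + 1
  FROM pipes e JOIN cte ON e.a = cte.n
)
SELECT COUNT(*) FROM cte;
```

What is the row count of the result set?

4

Base: (n21, hops=0).
Iteration 1: edges from {n21} -> (n1, hops=1), (n10, hops=1), (n18, hops=1).
Iteration 2: no outgoing edges from {n1,n10,n18}; recursion stops.
Total rows emitted: 4.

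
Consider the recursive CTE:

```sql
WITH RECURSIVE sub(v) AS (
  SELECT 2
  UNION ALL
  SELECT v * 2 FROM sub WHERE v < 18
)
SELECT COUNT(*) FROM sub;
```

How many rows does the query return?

5

Base: v=2.
Iteration 1: 2 < 18 holds -> v = 2 * 2 = 4.
Iteration 2: 4 < 18 holds -> v = 4 * 2 = 8.
Iteration 3: 8 < 18 holds -> v = 8 * 2 = 16.
Iteration 4: 16 < 18 holds -> v = 16 * 2 = 32.
Iteration 5: 32 < 18 fails; recursion stops.
Total rows emitted: 5.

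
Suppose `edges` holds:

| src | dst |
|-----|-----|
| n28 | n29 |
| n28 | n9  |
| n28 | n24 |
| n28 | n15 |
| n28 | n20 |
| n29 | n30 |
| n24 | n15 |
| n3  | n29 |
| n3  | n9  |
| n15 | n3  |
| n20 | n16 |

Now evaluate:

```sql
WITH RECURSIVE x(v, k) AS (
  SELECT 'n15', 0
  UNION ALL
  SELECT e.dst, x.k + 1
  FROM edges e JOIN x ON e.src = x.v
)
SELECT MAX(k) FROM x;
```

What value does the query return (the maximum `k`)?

3

Base: (n15, k=0).
Iteration 1: edges from {n15} -> (n3, k=1).
Iteration 2: edges from {n3} -> (n29, k=2), (n9, k=2).
Iteration 3: edges from {n29,n9} -> (n30, k=3).
Iteration 4: no outgoing edges from {n30}; recursion stops.
k values: 0, 1, 2, 2, 3; the maximum is 3.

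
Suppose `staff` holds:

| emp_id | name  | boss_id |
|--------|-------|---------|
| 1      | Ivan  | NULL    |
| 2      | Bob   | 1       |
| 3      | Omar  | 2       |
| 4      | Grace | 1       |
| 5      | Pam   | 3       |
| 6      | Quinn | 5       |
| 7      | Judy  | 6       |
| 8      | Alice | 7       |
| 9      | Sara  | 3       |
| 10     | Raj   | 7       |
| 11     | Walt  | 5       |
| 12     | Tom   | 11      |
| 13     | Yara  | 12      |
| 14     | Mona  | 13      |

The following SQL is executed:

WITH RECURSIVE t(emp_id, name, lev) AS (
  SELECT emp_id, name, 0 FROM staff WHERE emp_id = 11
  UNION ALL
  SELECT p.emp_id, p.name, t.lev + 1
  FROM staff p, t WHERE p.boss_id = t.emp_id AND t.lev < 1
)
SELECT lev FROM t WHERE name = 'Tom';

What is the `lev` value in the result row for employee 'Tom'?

1

Base: emp_id=11 (Walt) at lev 0.
Iteration 1: rows with boss_id in {11} -> Tom (id 12, lev 1).
Iteration 2: lev < 1 fails for all current rows; recursion stops.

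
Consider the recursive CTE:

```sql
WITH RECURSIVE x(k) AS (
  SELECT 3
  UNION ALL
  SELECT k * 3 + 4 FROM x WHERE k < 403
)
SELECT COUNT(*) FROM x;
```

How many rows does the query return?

5

Base: k=3.
Iteration 1: 3 < 403 holds -> k = 3 * 3 + 4 = 13.
Iteration 2: 13 < 403 holds -> k = 13 * 3 + 4 = 43.
Iteration 3: 43 < 403 holds -> k = 43 * 3 + 4 = 133.
Iteration 4: 133 < 403 holds -> k = 133 * 3 + 4 = 403.
Iteration 5: 403 < 403 fails; recursion stops.
Total rows emitted: 5.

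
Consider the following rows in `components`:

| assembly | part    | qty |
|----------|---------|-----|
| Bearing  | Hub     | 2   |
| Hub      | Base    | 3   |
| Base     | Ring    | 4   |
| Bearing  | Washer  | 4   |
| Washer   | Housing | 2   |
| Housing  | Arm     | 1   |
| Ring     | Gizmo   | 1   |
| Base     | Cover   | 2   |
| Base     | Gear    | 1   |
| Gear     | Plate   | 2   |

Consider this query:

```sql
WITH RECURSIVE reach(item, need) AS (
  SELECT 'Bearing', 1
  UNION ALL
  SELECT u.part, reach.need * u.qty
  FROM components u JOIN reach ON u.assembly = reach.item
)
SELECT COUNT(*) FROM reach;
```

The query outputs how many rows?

11

Base: (Bearing, need=1).
Iteration 1: components of {Bearing} -> Hub = 1*2 = 2, Washer = 1*4 = 4.
Iteration 2: components of {Hub,Washer} -> Base = 2*3 = 6, Housing = 4*2 = 8.
Iteration 3: components of {Base,Housing} -> Arm = 8*1 = 8, Cover = 6*2 = 12, Gear = 6*1 = 6, Ring = 6*4 = 24.
Iteration 4: components of {Arm,Cover,Gear,Ring} -> Gizmo = 24*1 = 24, Plate = 6*2 = 12.
Iteration 5: no further components; recursion stops.
Total rows emitted: 11.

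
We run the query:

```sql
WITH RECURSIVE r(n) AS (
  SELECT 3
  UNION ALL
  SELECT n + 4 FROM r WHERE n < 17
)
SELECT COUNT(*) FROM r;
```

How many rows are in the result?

5

Base: n=3.
Iteration 1: 3 < 17 holds -> n = 3 + 4 = 7.
Iteration 2: 7 < 17 holds -> n = 7 + 4 = 11.
Iteration 3: 11 < 17 holds -> n = 11 + 4 = 15.
Iteration 4: 15 < 17 holds -> n = 15 + 4 = 19.
Iteration 5: 19 < 17 fails; recursion stops.
Total rows emitted: 5.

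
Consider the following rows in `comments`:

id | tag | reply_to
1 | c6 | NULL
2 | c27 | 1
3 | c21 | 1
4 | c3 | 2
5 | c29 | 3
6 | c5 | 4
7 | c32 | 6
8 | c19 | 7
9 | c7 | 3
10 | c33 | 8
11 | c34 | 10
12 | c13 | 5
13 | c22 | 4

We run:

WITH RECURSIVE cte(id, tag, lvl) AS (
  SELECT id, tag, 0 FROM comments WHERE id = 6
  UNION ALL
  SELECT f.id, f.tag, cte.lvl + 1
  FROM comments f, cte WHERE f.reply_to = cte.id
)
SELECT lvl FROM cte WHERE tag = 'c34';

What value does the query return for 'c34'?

Base: id=6 (c5) at lvl 0.
Iteration 1: rows with reply_to in {6} -> c32 (id 7, lvl 1).
Iteration 2: rows with reply_to in {7} -> c19 (id 8, lvl 2).
Iteration 3: rows with reply_to in {8} -> c33 (id 10, lvl 3).
Iteration 4: rows with reply_to in {10} -> c34 (id 11, lvl 4).
Iteration 5: no rows with reply_to in {11}; recursion stops.

4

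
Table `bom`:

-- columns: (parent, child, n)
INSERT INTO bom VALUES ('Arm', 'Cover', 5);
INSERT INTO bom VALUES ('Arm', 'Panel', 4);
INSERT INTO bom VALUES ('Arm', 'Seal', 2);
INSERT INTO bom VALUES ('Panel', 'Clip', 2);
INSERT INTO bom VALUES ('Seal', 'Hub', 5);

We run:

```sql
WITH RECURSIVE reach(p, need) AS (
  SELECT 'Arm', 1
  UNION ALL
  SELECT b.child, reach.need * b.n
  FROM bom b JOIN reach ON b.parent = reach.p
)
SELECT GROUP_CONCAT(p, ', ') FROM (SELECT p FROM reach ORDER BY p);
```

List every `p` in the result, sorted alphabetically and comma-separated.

Arm, Clip, Cover, Hub, Panel, Seal

Base: (Arm, need=1).
Iteration 1: components of {Arm} -> Cover = 1*5 = 5, Panel = 1*4 = 4, Seal = 1*2 = 2.
Iteration 2: components of {Cover,Panel,Seal} -> Clip = 4*2 = 8, Hub = 2*5 = 10.
Iteration 3: no further components; recursion stops.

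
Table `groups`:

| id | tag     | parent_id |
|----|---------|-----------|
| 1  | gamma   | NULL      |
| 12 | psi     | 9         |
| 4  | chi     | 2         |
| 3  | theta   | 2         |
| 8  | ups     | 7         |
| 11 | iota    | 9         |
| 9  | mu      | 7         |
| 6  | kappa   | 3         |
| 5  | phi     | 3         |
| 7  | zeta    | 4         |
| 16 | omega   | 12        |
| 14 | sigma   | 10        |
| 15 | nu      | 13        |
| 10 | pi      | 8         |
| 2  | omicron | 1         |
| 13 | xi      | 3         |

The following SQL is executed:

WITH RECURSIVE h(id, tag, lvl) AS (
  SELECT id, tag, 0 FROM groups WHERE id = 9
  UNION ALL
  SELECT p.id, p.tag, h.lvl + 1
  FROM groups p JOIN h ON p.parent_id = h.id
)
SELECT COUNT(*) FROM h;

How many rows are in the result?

Base: id=9 (mu) at lvl 0.
Iteration 1: rows with parent_id in {9} -> iota (id 11, lvl 1), psi (id 12, lvl 1).
Iteration 2: rows with parent_id in {11,12} -> omega (id 16, lvl 2).
Iteration 3: no rows with parent_id in {16}; recursion stops.
Total rows emitted: 4.

4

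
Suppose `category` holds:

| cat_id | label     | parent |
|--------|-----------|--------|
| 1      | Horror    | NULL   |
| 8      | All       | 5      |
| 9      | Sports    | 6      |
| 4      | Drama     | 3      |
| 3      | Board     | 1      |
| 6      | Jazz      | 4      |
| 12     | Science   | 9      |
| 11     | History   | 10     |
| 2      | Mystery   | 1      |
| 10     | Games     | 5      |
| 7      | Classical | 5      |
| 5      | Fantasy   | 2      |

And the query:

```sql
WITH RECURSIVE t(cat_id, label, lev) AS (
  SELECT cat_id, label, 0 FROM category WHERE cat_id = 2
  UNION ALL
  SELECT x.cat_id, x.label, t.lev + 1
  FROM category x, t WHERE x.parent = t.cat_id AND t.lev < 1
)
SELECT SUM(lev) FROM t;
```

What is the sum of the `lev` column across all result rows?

Base: cat_id=2 (Mystery) at lev 0.
Iteration 1: rows with parent in {2} -> Fantasy (id 5, lev 1).
Iteration 2: lev < 1 fails for all current rows; recursion stops.
SUM(lev) = 0 + 1 = 1.

1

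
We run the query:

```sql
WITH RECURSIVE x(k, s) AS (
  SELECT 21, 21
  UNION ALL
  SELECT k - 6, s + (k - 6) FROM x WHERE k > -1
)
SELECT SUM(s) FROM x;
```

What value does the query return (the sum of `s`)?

Base: k=21, s=21.
Iteration 1: 21 > -1 holds -> k = 21 - 6 = 15, s = 21 + 15 = 36.
Iteration 2: 15 > -1 holds -> k = 15 - 6 = 9, s = 36 + 9 = 45.
Iteration 3: 9 > -1 holds -> k = 9 - 6 = 3, s = 45 + 3 = 48.
Iteration 4: 3 > -1 holds -> k = 3 - 6 = -3, s = 48 + -3 = 45.
Iteration 5: -3 > -1 fails; recursion stops.
SUM(s) = 21 + 36 + 45 + 48 + 45 = 195.

195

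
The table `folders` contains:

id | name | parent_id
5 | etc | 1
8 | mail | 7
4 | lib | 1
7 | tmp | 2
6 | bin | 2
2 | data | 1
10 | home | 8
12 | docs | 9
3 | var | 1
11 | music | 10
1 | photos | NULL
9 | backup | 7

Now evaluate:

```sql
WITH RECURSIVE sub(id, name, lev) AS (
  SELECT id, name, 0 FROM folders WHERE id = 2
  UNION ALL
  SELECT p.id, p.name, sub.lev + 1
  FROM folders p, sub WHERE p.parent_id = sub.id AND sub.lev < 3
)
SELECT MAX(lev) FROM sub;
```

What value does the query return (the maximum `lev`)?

3

Base: id=2 (data) at lev 0.
Iteration 1: rows with parent_id in {2} -> bin (id 6, lev 1), tmp (id 7, lev 1).
Iteration 2: rows with parent_id in {6,7} -> mail (id 8, lev 2), backup (id 9, lev 2).
Iteration 3: rows with parent_id in {8,9} -> home (id 10, lev 3), docs (id 12, lev 3).
Iteration 4: lev < 3 fails for all current rows; recursion stops.
lev values: 0, 1, 1, 2, 2, 3, 3; the maximum is 3.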